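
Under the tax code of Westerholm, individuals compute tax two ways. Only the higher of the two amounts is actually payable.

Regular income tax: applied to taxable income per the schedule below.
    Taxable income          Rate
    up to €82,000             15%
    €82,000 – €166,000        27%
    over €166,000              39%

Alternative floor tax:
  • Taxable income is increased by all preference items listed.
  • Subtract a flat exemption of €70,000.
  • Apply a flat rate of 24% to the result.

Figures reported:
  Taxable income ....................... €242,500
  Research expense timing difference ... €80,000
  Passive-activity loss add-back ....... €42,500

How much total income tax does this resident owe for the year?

€70,800

Alternative floor tax:
  Adjusted income: €242,500 + €80,000 + €42,500 = €365,000
  Less exemption €70,000 → base €295,000
  €295,000 × 24% = €70,800

Regular income tax:
  €82,000 × 15% = €12,300
  €84,000 × 27% = €22,680
  €76,500 × 39% = €29,835
  → €64,815

€70,800 > €64,815, so the alternative floor tax is the binding amount.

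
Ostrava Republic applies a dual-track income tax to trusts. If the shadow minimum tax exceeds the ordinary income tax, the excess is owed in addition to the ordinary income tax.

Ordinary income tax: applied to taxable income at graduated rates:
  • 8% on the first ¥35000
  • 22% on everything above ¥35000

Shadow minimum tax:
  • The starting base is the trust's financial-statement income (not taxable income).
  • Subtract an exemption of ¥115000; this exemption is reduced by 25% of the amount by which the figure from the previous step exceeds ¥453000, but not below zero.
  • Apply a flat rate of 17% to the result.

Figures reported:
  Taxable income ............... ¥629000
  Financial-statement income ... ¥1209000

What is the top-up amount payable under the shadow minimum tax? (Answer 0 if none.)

Shadow minimum tax:
  Base (financial-statement income): ¥1209000
  Exemption: 25% × (¥1209000 − ¥453000) = ¥189000 ≥ ¥115000, so the exemption is fully phased out
  Base: ¥1209000 − ¥0 = ¥1209000
  ¥1209000 × 17% = ¥205530

Ordinary income tax:
  ¥35000 × 8% = ¥2800
  ¥594000 × 22% = ¥130680
  → ¥133480

Excess of shadow minimum tax over ordinary income tax: ¥205530 − ¥133480 = ¥72050.

¥72050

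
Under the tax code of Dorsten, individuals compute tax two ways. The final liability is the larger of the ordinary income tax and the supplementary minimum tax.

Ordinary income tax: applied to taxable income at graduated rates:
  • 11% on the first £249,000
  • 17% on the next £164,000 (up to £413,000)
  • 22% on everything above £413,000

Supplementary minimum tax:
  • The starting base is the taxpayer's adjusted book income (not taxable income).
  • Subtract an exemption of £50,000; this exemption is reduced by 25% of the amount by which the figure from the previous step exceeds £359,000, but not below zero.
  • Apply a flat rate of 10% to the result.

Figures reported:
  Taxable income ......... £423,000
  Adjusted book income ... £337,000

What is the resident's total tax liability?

£57,470

Ordinary income tax:
  £249,000 × 11% = £27,390
  £164,000 × 17% = £27,880
  £10,000 × 22% = £2,200
  → £57,470

Supplementary minimum tax:
  Base (adjusted book income): £337,000
  Exemption: £337,000 ≤ £359,000, so full £50,000 applies
  Base: £337,000 − £50,000 = £287,000
  £287,000 × 10% = £28,700

£57,470 > £28,700, so the ordinary income tax governs.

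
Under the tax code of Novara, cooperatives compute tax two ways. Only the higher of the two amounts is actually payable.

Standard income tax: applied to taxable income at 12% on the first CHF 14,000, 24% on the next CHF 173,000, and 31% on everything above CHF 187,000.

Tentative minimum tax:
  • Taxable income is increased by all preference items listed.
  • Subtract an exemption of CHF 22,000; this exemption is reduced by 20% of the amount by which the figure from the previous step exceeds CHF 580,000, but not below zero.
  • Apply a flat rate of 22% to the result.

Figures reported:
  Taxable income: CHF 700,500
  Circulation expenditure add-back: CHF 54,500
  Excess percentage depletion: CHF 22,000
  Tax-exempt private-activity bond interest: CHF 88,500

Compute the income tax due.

Tentative minimum tax:
  Adjusted income: CHF 700,500 + CHF 54,500 + CHF 22,000 + CHF 88,500 = CHF 865,500
  Exemption: 20% × (CHF 865,500 − CHF 580,000) = CHF 57,100 ≥ CHF 22,000, so the exemption is fully phased out
  Base: CHF 865,500 − CHF 0 = CHF 865,500
  CHF 865,500 × 22% = CHF 190,410

Standard income tax:
  CHF 14,000 × 12% = CHF 1,680
  CHF 173,000 × 24% = CHF 41,520
  CHF 513,500 × 31% = CHF 159,185
  → CHF 202,385

CHF 202,385 > CHF 190,410, so the standard income tax governs.

CHF 202,385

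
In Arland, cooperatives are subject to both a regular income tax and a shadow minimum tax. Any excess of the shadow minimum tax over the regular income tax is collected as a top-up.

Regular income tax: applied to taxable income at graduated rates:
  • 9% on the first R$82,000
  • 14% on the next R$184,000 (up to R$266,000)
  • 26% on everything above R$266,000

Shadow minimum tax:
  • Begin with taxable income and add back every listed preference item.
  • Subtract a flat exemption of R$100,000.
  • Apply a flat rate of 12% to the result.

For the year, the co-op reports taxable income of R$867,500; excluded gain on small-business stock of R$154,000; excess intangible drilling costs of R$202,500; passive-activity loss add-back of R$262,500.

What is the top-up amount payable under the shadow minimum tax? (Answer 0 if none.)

Shadow minimum tax:
  Adjusted income: R$867,500 + R$154,000 + R$202,500 + R$262,500 = R$1,486,500
  Less exemption R$100,000 → base R$1,386,500
  R$1,386,500 × 12% = R$166,380

Regular income tax:
  R$82,000 × 9% = R$7,380
  R$184,000 × 14% = R$25,760
  R$601,500 × 26% = R$156,390
  → R$189,530

R$166,380 ≤ R$189,530, so no add-on is due.

R$0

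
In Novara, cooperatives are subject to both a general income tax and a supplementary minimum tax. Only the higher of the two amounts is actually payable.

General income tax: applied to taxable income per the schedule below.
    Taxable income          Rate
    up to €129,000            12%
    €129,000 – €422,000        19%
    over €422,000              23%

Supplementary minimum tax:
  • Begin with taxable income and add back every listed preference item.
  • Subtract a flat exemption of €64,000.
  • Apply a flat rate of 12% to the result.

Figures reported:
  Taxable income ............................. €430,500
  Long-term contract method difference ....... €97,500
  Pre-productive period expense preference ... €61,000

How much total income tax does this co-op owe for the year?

General income tax:
  €129,000 × 12% = €15,480
  €293,000 × 19% = €55,670
  €8,500 × 23% = €1,955
  → €73,105

Supplementary minimum tax:
  Adjusted income: €430,500 + €97,500 + €61,000 = €589,000
  Less exemption €64,000 → base €525,000
  €525,000 × 12% = €63,000

€73,105 > €63,000, so the general income tax governs.

€73,105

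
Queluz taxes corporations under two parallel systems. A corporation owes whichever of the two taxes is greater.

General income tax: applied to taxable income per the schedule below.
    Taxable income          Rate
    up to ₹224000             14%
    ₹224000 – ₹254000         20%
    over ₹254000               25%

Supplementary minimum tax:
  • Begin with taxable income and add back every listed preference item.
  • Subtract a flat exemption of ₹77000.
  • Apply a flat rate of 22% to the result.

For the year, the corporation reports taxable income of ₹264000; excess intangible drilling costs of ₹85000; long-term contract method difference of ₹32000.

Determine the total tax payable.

₹66880

General income tax:
  ₹224000 × 14% = ₹31360
  ₹30000 × 20% = ₹6000
  ₹10000 × 25% = ₹2500
  → ₹39860

Supplementary minimum tax:
  Adjusted income: ₹264000 + ₹85000 + ₹32000 = ₹381000
  Less exemption ₹77000 → base ₹304000
  ₹304000 × 22% = ₹66880

₹66880 > ₹39860, so the supplementary minimum tax is the binding amount.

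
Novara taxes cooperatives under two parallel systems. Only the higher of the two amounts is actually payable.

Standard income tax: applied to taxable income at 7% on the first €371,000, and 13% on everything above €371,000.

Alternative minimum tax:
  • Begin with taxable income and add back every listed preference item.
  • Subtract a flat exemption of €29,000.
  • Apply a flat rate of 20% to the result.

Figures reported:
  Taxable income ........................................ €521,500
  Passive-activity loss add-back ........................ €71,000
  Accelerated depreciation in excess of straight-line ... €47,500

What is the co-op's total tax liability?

€122,200

Standard income tax:
  €371,000 × 7% = €25,970
  €150,500 × 13% = €19,565
  → €45,535

Alternative minimum tax:
  Adjusted income: €521,500 + €71,000 + €47,500 = €640,000
  Less exemption €29,000 → base €611,000
  €611,000 × 20% = €122,200

€122,200 > €45,535, so the alternative minimum tax is the binding amount.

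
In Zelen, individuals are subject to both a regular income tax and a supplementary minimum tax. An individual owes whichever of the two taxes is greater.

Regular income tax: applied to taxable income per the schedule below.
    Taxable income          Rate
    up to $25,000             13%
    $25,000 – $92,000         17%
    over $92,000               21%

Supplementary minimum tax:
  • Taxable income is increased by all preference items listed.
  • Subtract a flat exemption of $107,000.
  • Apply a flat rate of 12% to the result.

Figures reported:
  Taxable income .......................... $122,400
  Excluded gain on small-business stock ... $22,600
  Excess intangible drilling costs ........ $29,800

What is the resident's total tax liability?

Supplementary minimum tax:
  Adjusted income: $122,400 + $22,600 + $29,800 = $174,800
  Less exemption $107,000 → base $67,800
  $67,800 × 12% = $8,136

Regular income tax:
  $25,000 × 13% = $3,250
  $67,000 × 17% = $11,390
  $30,400 × 21% = $6,384
  → $21,024

$21,024 > $8,136, so the regular income tax governs.

$21,024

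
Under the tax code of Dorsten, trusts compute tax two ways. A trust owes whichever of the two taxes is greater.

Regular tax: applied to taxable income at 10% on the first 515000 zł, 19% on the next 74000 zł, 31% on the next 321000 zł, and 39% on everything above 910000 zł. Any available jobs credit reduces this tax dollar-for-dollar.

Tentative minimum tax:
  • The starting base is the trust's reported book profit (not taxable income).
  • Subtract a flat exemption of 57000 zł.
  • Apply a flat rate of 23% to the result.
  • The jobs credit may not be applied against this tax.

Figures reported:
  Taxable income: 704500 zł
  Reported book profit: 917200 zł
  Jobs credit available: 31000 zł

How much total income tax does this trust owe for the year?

197846 zł

Regular tax:
  515000 zł × 10% = 51500 zł
  74000 zł × 19% = 14060 zł
  115500 zł × 31% = 35805 zł
  → 101365 zł
  Less jobs credit 31000 zł → 70365 zł

Tentative minimum tax:
  Base (reported book profit): 917200 zł
  Less exemption 57000 zł → base 860200 zł
  860200 zł × 23% = 197846 zł

197846 zł > 70365 zł, so the tentative minimum tax is the binding amount.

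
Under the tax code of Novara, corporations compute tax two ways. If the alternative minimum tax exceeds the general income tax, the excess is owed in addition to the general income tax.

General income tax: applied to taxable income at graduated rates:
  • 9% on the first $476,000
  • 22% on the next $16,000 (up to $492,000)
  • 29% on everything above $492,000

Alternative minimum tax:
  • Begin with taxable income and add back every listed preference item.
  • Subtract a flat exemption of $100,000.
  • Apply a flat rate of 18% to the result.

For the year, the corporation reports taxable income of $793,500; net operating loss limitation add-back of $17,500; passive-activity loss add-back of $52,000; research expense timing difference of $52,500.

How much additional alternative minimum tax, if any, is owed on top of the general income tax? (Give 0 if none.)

$12,995

Alternative minimum tax:
  Adjusted income: $793,500 + $17,500 + $52,000 + $52,500 = $915,500
  Less exemption $100,000 → base $815,500
  $815,500 × 18% = $146,790

General income tax:
  $476,000 × 9% = $42,840
  $16,000 × 22% = $3,520
  $301,500 × 29% = $87,435
  → $133,795

Excess of alternative minimum tax over general income tax: $146,790 − $133,795 = $12,995.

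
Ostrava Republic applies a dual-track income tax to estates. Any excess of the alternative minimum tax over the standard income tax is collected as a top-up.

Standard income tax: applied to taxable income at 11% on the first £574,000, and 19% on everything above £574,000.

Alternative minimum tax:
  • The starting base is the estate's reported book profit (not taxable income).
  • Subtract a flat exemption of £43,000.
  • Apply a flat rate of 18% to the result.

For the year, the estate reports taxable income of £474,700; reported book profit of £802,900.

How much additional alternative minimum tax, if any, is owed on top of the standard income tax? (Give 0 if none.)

£84,565

Standard income tax:
  £474,700 × 11% = £52,217

Alternative minimum tax:
  Base (reported book profit): £802,900
  Less exemption £43,000 → base £759,900
  £759,900 × 18% = £136,782

Excess of alternative minimum tax over standard income tax: £136,782 − £52,217 = £84,565.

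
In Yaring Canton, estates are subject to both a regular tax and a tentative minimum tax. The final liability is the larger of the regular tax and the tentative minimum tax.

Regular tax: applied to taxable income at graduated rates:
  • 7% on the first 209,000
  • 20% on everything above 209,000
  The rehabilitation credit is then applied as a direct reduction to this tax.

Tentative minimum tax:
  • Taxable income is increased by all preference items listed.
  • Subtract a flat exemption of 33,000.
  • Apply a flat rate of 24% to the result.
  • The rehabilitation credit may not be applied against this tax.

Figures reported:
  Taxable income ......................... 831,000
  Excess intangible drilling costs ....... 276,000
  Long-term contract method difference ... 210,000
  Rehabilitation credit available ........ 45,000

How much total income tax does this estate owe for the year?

Regular tax:
  209,000 × 7% = 14,630
  622,000 × 20% = 124,400
  → 139,030
  Less rehabilitation credit 45,000 → 94,030

Tentative minimum tax:
  Adjusted income: 831,000 + 276,000 + 210,000 = 1,317,000
  Less exemption 33,000 → base 1,284,000
  1,284,000 × 24% = 308,160

308,160 > 94,030, so the tentative minimum tax is the binding amount.

308,160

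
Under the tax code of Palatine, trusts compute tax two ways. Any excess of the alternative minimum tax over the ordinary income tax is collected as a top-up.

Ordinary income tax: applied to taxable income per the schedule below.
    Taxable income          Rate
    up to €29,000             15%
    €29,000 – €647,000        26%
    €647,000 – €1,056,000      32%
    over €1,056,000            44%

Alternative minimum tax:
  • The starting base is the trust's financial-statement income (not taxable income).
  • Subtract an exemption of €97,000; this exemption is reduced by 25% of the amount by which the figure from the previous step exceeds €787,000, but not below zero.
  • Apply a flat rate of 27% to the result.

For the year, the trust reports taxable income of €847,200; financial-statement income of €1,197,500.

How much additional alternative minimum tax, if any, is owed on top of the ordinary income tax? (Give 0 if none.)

Alternative minimum tax:
  Base (financial-statement income): €1,197,500
  Exemption: 25% × (€1,197,500 − €787,000) = €102,625 ≥ €97,000, so the exemption is fully phased out
  Base: €1,197,500 − €0 = €1,197,500
  €1,197,500 × 27% = €323,325

Ordinary income tax:
  €29,000 × 15% = €4,350
  €618,000 × 26% = €160,680
  €200,200 × 32% = €64,064
  → €229,094

Excess of alternative minimum tax over ordinary income tax: €323,325 − €229,094 = €94,231.

€94,231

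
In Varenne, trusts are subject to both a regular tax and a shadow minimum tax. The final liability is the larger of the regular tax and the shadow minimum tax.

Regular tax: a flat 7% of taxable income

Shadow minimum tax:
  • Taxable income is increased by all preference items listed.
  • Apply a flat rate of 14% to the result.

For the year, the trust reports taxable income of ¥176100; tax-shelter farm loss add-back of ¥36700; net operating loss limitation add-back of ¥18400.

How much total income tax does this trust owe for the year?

¥32368

Regular tax:
  ¥176100 × 7% = ¥12327

Shadow minimum tax:
  Adjusted income: ¥176100 + ¥36700 + ¥18400 = ¥231200
  ¥231200 × 14% = ¥32368

¥32368 > ¥12327, so the shadow minimum tax is the binding amount.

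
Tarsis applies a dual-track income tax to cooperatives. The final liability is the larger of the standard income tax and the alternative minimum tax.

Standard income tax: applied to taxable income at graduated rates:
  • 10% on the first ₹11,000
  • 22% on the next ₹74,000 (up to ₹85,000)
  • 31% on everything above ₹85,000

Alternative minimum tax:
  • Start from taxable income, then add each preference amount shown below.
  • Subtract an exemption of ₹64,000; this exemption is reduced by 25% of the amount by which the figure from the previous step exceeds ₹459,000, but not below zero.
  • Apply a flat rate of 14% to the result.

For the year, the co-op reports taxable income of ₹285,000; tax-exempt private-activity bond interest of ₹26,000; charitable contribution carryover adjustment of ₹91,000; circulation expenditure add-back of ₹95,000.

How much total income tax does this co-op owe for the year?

Alternative minimum tax:
  Adjusted income: ₹285,000 + ₹26,000 + ₹91,000 + ₹95,000 = ₹497,000
  Exemption: ₹64,000 − 25% × (₹497,000 − ₹459,000) = ₹64,000 − ₹9,500 = ₹54,500
  Base: ₹497,000 − ₹54,500 = ₹442,500
  ₹442,500 × 14% = ₹61,950

Standard income tax:
  ₹11,000 × 10% = ₹1,100
  ₹74,000 × 22% = ₹16,280
  ₹200,000 × 31% = ₹62,000
  → ₹79,380

₹79,380 > ₹61,950, so the standard income tax governs.

₹79,380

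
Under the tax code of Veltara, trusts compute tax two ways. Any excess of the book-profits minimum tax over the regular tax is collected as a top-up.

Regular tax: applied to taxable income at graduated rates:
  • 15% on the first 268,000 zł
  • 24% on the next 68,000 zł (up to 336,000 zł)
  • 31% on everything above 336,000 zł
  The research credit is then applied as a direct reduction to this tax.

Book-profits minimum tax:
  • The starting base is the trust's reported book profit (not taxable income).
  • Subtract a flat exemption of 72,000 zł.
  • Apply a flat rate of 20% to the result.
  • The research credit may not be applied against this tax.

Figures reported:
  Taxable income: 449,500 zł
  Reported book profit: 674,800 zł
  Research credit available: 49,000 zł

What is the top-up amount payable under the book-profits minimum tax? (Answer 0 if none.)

77,855 zł

Regular tax:
  268,000 zł × 15% = 40,200 zł
  68,000 zł × 24% = 16,320 zł
  113,500 zł × 31% = 35,185 zł
  → 91,705 zł
  Less research credit 49,000 zł → 42,705 zł

Book-profits minimum tax:
  Base (reported book profit): 674,800 zł
  Less exemption 72,000 zł → base 602,800 zł
  602,800 zł × 20% = 120,560 zł

Excess of book-profits minimum tax over regular tax: 120,560 zł − 42,705 zł = 77,855 zł.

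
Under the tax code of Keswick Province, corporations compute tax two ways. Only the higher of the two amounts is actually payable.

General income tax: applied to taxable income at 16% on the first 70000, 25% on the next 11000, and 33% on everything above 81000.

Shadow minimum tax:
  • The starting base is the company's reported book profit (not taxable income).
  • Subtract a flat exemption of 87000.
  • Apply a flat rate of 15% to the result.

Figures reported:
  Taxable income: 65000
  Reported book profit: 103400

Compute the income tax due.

10400

General income tax:
  65000 × 16% = 10400

Shadow minimum tax:
  Base (reported book profit): 103400
  Less exemption 87000 → base 16400
  16400 × 15% = 2460

10400 > 2460, so the general income tax governs.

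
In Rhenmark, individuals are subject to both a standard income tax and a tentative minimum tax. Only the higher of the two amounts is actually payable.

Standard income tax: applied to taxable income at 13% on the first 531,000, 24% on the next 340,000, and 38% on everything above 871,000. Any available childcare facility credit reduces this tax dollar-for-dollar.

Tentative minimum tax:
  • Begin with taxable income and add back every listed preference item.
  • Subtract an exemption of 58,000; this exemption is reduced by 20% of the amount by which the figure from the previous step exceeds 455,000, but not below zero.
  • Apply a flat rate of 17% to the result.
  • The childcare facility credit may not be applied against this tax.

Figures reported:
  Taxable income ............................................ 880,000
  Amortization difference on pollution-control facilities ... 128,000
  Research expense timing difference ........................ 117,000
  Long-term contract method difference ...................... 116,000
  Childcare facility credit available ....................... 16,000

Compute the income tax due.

210,970

Standard income tax:
  531,000 × 13% = 69,030
  340,000 × 24% = 81,600
  9,000 × 38% = 3,420
  → 154,050
  Less childcare facility credit 16,000 → 138,050

Tentative minimum tax:
  Adjusted income: 880,000 + 128,000 + 117,000 + 116,000 = 1,241,000
  Exemption: 20% × (1,241,000 − 455,000) = 157,200 ≥ 58,000, so the exemption is fully phased out
  Base: 1,241,000 − 0 = 1,241,000
  1,241,000 × 17% = 210,970

210,970 > 138,050, so the tentative minimum tax is the binding amount.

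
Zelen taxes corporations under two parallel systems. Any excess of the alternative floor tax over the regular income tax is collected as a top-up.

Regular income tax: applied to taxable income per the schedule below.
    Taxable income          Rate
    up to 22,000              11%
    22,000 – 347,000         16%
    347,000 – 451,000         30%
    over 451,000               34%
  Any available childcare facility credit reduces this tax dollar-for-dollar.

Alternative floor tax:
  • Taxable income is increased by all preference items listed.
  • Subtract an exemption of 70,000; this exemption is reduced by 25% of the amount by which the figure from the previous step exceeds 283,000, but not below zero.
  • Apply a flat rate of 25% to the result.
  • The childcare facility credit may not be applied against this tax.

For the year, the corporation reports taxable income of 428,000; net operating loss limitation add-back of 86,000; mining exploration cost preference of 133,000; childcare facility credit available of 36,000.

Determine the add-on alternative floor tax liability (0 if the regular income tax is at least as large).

Alternative floor tax:
  Adjusted income: 428,000 + 86,000 + 133,000 = 647,000
  Exemption: 25% × (647,000 − 283,000) = 91,000 ≥ 70,000, so the exemption is fully phased out
  Base: 647,000 − 0 = 647,000
  647,000 × 25% = 161,750

Regular income tax:
  22,000 × 11% = 2,420
  325,000 × 16% = 52,000
  81,000 × 30% = 24,300
  → 78,720
  Less childcare facility credit 36,000 → 42,720

Excess of alternative floor tax over regular income tax: 161,750 − 42,720 = 119,030.

119,030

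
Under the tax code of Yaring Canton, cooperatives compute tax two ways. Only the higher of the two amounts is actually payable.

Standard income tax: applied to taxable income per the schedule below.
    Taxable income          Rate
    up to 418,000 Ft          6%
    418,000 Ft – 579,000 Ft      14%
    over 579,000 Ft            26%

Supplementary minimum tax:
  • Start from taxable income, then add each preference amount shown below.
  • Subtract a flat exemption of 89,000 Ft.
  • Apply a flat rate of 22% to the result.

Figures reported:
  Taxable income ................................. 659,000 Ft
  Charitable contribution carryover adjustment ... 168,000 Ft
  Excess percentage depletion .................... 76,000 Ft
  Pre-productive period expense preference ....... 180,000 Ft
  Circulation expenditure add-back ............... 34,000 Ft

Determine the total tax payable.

226,160 Ft

Standard income tax:
  418,000 Ft × 6% = 25,080 Ft
  161,000 Ft × 14% = 22,540 Ft
  80,000 Ft × 26% = 20,800 Ft
  → 68,420 Ft

Supplementary minimum tax:
  Adjusted income: 659,000 Ft + 168,000 Ft + 76,000 Ft + 180,000 Ft + 34,000 Ft = 1,117,000 Ft
  Less exemption 89,000 Ft → base 1,028,000 Ft
  1,028,000 Ft × 22% = 226,160 Ft

226,160 Ft > 68,420 Ft, so the supplementary minimum tax is the binding amount.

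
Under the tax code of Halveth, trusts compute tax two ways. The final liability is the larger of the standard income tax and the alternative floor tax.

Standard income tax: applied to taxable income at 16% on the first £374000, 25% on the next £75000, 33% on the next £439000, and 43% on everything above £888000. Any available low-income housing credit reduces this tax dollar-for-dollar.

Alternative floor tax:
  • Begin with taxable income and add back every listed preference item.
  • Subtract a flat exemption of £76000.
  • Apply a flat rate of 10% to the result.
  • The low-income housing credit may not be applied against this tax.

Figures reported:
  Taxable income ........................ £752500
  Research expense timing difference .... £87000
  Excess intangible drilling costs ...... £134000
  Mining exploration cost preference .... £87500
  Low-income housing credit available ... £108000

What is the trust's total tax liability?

Standard income tax:
  £374000 × 16% = £59840
  £75000 × 25% = £18750
  £303500 × 33% = £100155
  → £178745
  Less low-income housing credit £108000 → £70745

Alternative floor tax:
  Adjusted income: £752500 + £87000 + £134000 + £87500 = £1061000
  Less exemption £76000 → base £985000
  £985000 × 10% = £98500

£98500 > £70745, so the alternative floor tax is the binding amount.

£98500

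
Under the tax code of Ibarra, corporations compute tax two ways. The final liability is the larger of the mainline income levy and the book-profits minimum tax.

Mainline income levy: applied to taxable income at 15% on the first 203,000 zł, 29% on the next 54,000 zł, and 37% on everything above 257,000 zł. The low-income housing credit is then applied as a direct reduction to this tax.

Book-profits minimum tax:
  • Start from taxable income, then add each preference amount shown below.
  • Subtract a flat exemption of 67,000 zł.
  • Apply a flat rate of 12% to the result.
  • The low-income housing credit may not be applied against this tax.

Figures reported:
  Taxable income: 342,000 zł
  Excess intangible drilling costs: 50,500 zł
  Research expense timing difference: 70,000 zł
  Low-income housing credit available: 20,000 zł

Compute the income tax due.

Mainline income levy:
  203,000 zł × 15% = 30,450 zł
  54,000 zł × 29% = 15,660 zł
  85,000 zł × 37% = 31,450 zł
  → 77,560 zł
  Less low-income housing credit 20,000 zł → 57,560 zł

Book-profits minimum tax:
  Adjusted income: 342,000 zł + 50,500 zł + 70,000 zł = 462,500 zł
  Less exemption 67,000 zł → base 395,500 zł
  395,500 zł × 12% = 47,460 zł

57,560 zł > 47,460 zł, so the mainline income levy governs.

57,560 zł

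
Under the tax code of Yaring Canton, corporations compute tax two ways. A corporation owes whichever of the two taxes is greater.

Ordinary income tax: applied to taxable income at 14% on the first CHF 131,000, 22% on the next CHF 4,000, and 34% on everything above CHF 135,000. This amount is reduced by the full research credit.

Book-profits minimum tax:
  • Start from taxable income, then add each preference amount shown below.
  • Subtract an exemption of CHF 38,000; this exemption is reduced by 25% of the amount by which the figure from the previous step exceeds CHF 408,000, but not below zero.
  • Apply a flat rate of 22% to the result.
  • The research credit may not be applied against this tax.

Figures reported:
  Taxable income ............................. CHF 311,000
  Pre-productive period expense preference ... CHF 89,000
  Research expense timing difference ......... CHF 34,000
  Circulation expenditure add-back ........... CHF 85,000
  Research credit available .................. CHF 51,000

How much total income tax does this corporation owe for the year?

Ordinary income tax:
  CHF 131,000 × 14% = CHF 18,340
  CHF 4,000 × 22% = CHF 880
  CHF 176,000 × 34% = CHF 59,840
  → CHF 79,060
  Less research credit CHF 51,000 → CHF 28,060

Book-profits minimum tax:
  Adjusted income: CHF 311,000 + CHF 89,000 + CHF 34,000 + CHF 85,000 = CHF 519,000
  Exemption: CHF 38,000 − 25% × (CHF 519,000 − CHF 408,000) = CHF 38,000 − CHF 27,750 = CHF 10,250
  Base: CHF 519,000 − CHF 10,250 = CHF 508,750
  CHF 508,750 × 22% = CHF 111,925

CHF 111,925 > CHF 28,060, so the book-profits minimum tax is the binding amount.

CHF 111,925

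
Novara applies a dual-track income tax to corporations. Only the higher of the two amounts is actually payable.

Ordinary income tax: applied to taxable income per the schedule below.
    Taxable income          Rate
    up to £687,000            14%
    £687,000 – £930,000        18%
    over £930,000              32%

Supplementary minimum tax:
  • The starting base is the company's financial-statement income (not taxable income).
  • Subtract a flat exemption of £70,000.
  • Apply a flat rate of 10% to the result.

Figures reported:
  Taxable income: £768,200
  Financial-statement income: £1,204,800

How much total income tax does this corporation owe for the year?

Ordinary income tax:
  £687,000 × 14% = £96,180
  £81,200 × 18% = £14,616
  → £110,796

Supplementary minimum tax:
  Base (financial-statement income): £1,204,800
  Less exemption £70,000 → base £1,134,800
  £1,134,800 × 10% = £113,480

£113,480 > £110,796, so the supplementary minimum tax is the binding amount.

£113,480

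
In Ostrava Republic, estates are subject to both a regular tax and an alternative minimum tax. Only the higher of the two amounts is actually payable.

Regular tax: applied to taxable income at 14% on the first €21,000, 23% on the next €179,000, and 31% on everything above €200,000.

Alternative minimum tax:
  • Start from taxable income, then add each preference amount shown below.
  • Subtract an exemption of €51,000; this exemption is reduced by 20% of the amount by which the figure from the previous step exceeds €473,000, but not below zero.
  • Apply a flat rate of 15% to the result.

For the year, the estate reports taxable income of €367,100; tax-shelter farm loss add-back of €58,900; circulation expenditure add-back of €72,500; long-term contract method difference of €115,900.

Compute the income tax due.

€95,911

Alternative minimum tax:
  Adjusted income: €367,100 + €58,900 + €72,500 + €115,900 = €614,400
  Exemption: €51,000 − 20% × (€614,400 − €473,000) = €51,000 − €28,280 = €22,720
  Base: €614,400 − €22,720 = €591,680
  €591,680 × 15% = €88,752

Regular tax:
  €21,000 × 14% = €2,940
  €179,000 × 23% = €41,170
  €167,100 × 31% = €51,801
  → €95,911

€95,911 > €88,752, so the regular tax governs.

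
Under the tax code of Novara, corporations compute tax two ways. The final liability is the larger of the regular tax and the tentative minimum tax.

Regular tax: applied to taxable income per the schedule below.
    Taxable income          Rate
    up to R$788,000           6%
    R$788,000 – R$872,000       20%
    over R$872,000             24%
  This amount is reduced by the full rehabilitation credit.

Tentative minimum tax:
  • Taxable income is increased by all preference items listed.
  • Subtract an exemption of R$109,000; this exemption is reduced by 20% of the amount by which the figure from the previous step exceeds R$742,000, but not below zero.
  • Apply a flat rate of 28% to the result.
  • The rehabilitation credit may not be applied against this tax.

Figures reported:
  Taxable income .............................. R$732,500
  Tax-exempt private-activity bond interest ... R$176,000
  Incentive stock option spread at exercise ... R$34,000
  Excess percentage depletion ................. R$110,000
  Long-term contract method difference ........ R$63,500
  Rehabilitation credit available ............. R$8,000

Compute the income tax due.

Regular tax:
  R$732,500 × 6% = R$43,950
  Less rehabilitation credit R$8,000 → R$35,950

Tentative minimum tax:
  Adjusted income: R$732,500 + R$176,000 + R$34,000 + R$110,000 + R$63,500 = R$1,116,000
  Exemption: R$109,000 − 20% × (R$1,116,000 − R$742,000) = R$109,000 − R$74,800 = R$34,200
  Base: R$1,116,000 − R$34,200 = R$1,081,800
  R$1,081,800 × 28% = R$302,904

R$302,904 > R$35,950, so the tentative minimum tax is the binding amount.

R$302,904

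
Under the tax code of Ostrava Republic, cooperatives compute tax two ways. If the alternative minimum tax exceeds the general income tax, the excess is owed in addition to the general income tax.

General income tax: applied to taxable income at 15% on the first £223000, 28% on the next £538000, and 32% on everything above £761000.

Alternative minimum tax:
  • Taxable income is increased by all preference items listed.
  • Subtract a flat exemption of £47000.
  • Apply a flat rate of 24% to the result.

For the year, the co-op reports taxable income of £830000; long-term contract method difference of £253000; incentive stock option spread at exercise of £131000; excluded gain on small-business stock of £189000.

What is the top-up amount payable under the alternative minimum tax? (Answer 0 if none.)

£119270

General income tax:
  £223000 × 15% = £33450
  £538000 × 28% = £150640
  £69000 × 32% = £22080
  → £206170

Alternative minimum tax:
  Adjusted income: £830000 + £253000 + £131000 + £189000 = £1403000
  Less exemption £47000 → base £1356000
  £1356000 × 24% = £325440

Excess of alternative minimum tax over general income tax: £325440 − £206170 = £119270.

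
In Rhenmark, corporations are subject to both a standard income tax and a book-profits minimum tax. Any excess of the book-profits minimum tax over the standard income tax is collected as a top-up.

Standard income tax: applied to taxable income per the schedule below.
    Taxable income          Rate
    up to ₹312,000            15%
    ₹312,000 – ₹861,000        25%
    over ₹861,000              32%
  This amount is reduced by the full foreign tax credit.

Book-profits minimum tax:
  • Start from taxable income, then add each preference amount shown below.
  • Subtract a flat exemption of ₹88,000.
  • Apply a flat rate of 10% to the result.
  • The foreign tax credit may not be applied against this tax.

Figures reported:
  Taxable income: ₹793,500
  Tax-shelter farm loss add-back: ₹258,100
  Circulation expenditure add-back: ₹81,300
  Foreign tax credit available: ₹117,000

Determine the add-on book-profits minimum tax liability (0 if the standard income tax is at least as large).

₹54,315

Standard income tax:
  ₹312,000 × 15% = ₹46,800
  ₹481,500 × 25% = ₹120,375
  → ₹167,175
  Less foreign tax credit ₹117,000 → ₹50,175

Book-profits minimum tax:
  Adjusted income: ₹793,500 + ₹258,100 + ₹81,300 = ₹1,132,900
  Less exemption ₹88,000 → base ₹1,044,900
  ₹1,044,900 × 10% = ₹104,490

Excess of book-profits minimum tax over standard income tax: ₹104,490 − ₹50,175 = ₹54,315.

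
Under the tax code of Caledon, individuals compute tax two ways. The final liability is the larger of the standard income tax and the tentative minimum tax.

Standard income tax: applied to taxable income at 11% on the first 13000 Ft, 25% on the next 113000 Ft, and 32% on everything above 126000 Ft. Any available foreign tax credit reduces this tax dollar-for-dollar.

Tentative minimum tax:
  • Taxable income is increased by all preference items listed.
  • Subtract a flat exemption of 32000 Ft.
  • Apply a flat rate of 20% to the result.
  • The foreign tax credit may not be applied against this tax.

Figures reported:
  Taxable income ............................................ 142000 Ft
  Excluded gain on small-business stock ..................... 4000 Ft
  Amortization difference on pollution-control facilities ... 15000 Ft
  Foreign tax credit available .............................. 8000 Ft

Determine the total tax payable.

26800 Ft

Standard income tax:
  13000 Ft × 11% = 1430 Ft
  113000 Ft × 25% = 28250 Ft
  16000 Ft × 32% = 5120 Ft
  → 34800 Ft
  Less foreign tax credit 8000 Ft → 26800 Ft

Tentative minimum tax:
  Adjusted income: 142000 Ft + 4000 Ft + 15000 Ft = 161000 Ft
  Less exemption 32000 Ft → base 129000 Ft
  129000 Ft × 20% = 25800 Ft

26800 Ft > 25800 Ft, so the standard income tax governs.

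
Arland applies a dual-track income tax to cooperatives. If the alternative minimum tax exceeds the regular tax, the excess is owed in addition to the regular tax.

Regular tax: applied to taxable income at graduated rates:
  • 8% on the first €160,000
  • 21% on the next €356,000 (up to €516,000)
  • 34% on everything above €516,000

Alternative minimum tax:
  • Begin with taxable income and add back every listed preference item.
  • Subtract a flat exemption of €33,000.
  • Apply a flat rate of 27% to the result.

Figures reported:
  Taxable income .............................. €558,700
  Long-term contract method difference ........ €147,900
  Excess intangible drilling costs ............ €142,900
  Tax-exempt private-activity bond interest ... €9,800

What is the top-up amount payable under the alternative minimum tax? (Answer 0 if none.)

€121,023

Alternative minimum tax:
  Adjusted income: €558,700 + €147,900 + €142,900 + €9,800 = €859,300
  Less exemption €33,000 → base €826,300
  €826,300 × 27% = €223,101

Regular tax:
  €160,000 × 8% = €12,800
  €356,000 × 21% = €74,760
  €42,700 × 34% = €14,518
  → €102,078

Excess of alternative minimum tax over regular tax: €223,101 − €102,078 = €121,023.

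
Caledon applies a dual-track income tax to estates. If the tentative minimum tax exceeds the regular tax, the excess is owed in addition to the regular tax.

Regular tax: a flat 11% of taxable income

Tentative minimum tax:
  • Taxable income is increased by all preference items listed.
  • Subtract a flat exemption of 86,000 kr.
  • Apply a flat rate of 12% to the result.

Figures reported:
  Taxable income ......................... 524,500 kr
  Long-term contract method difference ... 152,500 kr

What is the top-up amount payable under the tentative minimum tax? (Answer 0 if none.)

Tentative minimum tax:
  Adjusted income: 524,500 kr + 152,500 kr = 677,000 kr
  Less exemption 86,000 kr → base 591,000 kr
  591,000 kr × 12% = 70,920 kr

Regular tax:
  524,500 kr × 11% = 57,695 kr

Excess of tentative minimum tax over regular tax: 70,920 kr − 57,695 kr = 13,225 kr.

13,225 kr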